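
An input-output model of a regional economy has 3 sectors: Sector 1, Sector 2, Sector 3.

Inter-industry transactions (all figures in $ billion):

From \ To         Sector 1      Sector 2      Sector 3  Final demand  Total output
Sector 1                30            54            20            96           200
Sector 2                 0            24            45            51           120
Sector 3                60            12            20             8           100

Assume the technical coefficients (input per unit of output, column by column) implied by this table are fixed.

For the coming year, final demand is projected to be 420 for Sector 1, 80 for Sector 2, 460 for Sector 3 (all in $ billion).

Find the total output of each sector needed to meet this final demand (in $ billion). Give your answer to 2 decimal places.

x_1 = 1126.07, x_2 = 710.96, x_3 = 1086.15

Technical coefficients a_ij = z_ij / X_j:
  a_11 = 30/200 = 0.15, a_21 = 0/200 = 0.00, a_31 = 60/200 = 0.30
  a_12 = 54/120 = 0.45, a_22 = 24/120 = 0.20, a_32 = 12/120 = 0.10
  a_13 = 20/100 = 0.20, a_23 = 45/100 = 0.45, a_33 = 20/100 = 0.20
I − A =
  [   0.85    -0.45    -0.20]
  [   0.00     0.80    -0.45]
  [  -0.30    -0.10     0.80]
Cofactors of I−A, C_ij = (−1)^(i+j)·(minor ij) (rows/columns in the sector order above):
  C_11 = (0.80)(0.80) − (-0.45)(-0.10) = 0.5950
  C_12 = −[(0.00)(0.80) − (-0.45)(-0.30)] = 0.1350
  C_13 = (0.00)(-0.10) − (0.80)(-0.30) = 0.2400
  C_21 = −[(-0.45)(0.80) − (-0.20)(-0.10)] = 0.3800
  C_22 = (0.85)(0.80) − (-0.20)(-0.30) = 0.6200
  C_23 = −[(0.85)(-0.10) − (-0.45)(-0.30)] = 0.2200
  C_31 = (-0.45)(-0.45) − (-0.20)(0.80) = 0.3625
  C_32 = −[(0.85)(-0.45) − (-0.20)(0.00)] = 0.3825
  C_33 = (0.85)(0.80) − (-0.45)(0.00) = 0.6800
det(I−A) = Σ_j (I−A)_1j·C_1j = (0.85)(0.5950) + (-0.45)(0.1350) + (-0.20)(0.2400) = 0.3970
adj(I−A) = Cᵀ =
  [ 0.5950   0.3800   0.3625]
  [ 0.1350   0.6200   0.3825]
  [ 0.2400   0.2200   0.6800]
(I − A)⁻¹ = adj(I−A) / det(I−A) ≈
  [   1.4987     0.9572     0.9131]
  [   0.3401     1.5617     0.9635]
  [   0.6045     0.5542     1.7128]
x = (I − A)⁻¹ d = adj(I−A)·d / det(I−A), with det(I−A) = 0.3970:
  x_1 = (0.5950·420 + 0.3800·80 + 0.3625·460) / 0.3970 = 447.05 / 0.3970 ≈ 1126.07
  x_2 = (0.1350·420 + 0.6200·80 + 0.3825·460) / 0.3970 = 282.25 / 0.3970 ≈ 710.96
  x_3 = (0.2400·420 + 0.2200·80 + 0.6800·460) / 0.3970 = 431.20 / 0.3970 ≈ 1086.15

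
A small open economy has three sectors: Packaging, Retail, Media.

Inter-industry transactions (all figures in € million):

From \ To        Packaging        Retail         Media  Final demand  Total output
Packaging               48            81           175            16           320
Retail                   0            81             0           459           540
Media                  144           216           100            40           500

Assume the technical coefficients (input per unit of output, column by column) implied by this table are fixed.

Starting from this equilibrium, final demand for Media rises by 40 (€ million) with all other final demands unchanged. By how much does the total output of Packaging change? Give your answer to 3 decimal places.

Technical coefficients a_ij = z_ij / X_j:
  a_11 = 48/320 = 0.15, a_21 = 0/320 = 0.00, a_31 = 144/320 = 0.45
  a_12 = 81/540 = 0.15, a_22 = 81/540 = 0.15, a_32 = 216/540 = 0.40
  a_13 = 175/500 = 0.35, a_23 = 0/500 = 0.00, a_33 = 100/500 = 0.20
I − A =
  [   0.85    -0.15    -0.35]
  [   0.00     0.85     0.00]
  [  -0.45    -0.40     0.80]
Cofactors of I−A, C_ij = (−1)^(i+j)·(minor ij) (rows/columns in the sector order above):
  C_11 = (0.85)(0.80) − (0.00)(-0.40) = 0.6800
  C_12 = −[(0.00)(0.80) − (0.00)(-0.45)] = 0.0000
  C_13 = (0.00)(-0.40) − (0.85)(-0.45) = 0.3825
  C_21 = −[(-0.15)(0.80) − (-0.35)(-0.40)] = 0.2600
  C_22 = (0.85)(0.80) − (-0.35)(-0.45) = 0.5225
  C_23 = −[(0.85)(-0.40) − (-0.15)(-0.45)] = 0.4075
  C_31 = (-0.15)(0.00) − (-0.35)(0.85) = 0.2975
  C_32 = −[(0.85)(0.00) − (-0.35)(0.00)] = 0.0000
  C_33 = (0.85)(0.85) − (-0.15)(0.00) = 0.7225
det(I−A) = Σ_j (I−A)_1j·C_1j = (0.85)(0.6800) + (-0.15)(0.0000) + (-0.35)(0.3825) = 0.444125
adj(I−A) = Cᵀ =
  [ 0.6800   0.2600   0.2975]
  [ 0.0000   0.5225   0.0000]
  [ 0.3825   0.4075   0.7225]
(I − A)⁻¹ = adj(I−A) / det(I−A) ≈
  [   1.5311     0.5854     0.6699]
  [   0.0000     1.1765     0.0000]
  [   0.8612     0.9175     1.6268]
Δx = (I − A)⁻¹ Δd with Δd having +40 in the Media component and 0 elsewhere.
So Δx_1 = L_13 · (+40), where L_13 = adj(I−A)_13 / det(I−A) = 0.2975 / 0.444125.
Δx_1 = 0.2975 × (+40) / 0.444125 = 11.90 / 0.444125 ≈ 26.794.

Δx_1 = 26.794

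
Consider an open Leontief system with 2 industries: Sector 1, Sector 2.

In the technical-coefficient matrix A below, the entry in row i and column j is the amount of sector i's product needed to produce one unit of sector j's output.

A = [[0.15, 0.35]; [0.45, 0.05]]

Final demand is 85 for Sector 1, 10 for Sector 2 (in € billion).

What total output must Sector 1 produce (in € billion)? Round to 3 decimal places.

I − A =
  [   0.85    -0.35]
  [  -0.45     0.95]
det(I−A) = (0.85)(0.95) − (-0.35)(-0.45) = 0.6500
adj(I−A) = [[0.95, 0.35], [0.45, 0.85]]
(I − A)⁻¹ = adj(I−A) / det(I−A) ≈
  [   1.4615     0.5385]
  [   0.6923     1.3077]
x = (I − A)⁻¹ d = adj(I−A)·d / det(I−A), with det(I−A) = 0.6500:
  x_1 = (0.95·85 + 0.35·10) / 0.6500 = 84.25 / 0.6500 ≈ 129.615
  x_2 = (0.45·85 + 0.85·10) / 0.6500 = 46.75 / 0.6500 ≈ 71.923

x_1 = 129.615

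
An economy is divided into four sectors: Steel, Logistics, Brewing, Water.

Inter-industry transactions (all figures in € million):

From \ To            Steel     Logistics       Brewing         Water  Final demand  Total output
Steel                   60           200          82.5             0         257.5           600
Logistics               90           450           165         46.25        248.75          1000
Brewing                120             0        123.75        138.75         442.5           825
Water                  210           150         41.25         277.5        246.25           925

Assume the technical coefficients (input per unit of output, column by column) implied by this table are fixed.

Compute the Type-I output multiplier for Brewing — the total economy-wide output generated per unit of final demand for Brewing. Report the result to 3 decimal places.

Technical coefficients a_ij = z_ij / X_j:
  a_11 = 60/600 = 0.10, a_21 = 90/600 = 0.15, a_31 = 120/600 = 0.20, a_41 = 210/600 = 0.35
  a_12 = 200/1000 = 0.20, a_22 = 450/1000 = 0.45, a_32 = 0/1000 = 0.00, a_42 = 150/1000 = 0.15
  a_13 = 82.5/825 = 0.10, a_23 = 165/825 = 0.20, a_33 = 123.75/825 = 0.15, a_43 = 41.25/825 = 0.05
  a_14 = 0/925 = 0.00, a_24 = 46.25/925 = 0.05, a_34 = 138.75/925 = 0.15, a_44 = 277.5/925 = 0.30
I − A =
  [   0.90    -0.20    -0.10     0.00]
  [  -0.15     0.55    -0.20    -0.05]
  [  -0.20     0.00     0.85    -0.15]
  [  -0.35    -0.15    -0.05     0.70]
Compute the cofactors C_ij = (−1)^(i+j)·(3×3 minor ij) of I−A; the adjugate is their transpose:
adj(I−A) = Cᵀ =
  [ 0.31225   0.11975   0.06625   0.02275]
  [ 0.14200   0.50950   0.14050   0.06650]
  [ 0.10775   0.05875   0.31525   0.07175]
  [ 0.19425   0.17325   0.08575   0.37625]
det(I−A) = Σ_j (I−A)_1j·C_1j = (0.90)(0.31225) + (-0.20)(0.14200) + (-0.10)(0.10775) + (0.00)(0.19425) = 0.24185
(I − A)⁻¹ = adj(I−A) / det(I−A) ≈
  [   1.2911     0.4951     0.2739     0.0941]
  [   0.5871     2.1067     0.5809     0.2750]
  [   0.4455     0.2429     1.3035     0.2967]
  [   0.8032     0.7164     0.3546     1.5557]
The output multiplier for sector j is the column-j sum of the Leontief inverse (I − A)⁻¹ = adj(I−A) / det(I−A).
Column 3 of adj(I−A): (0.06625, 0.14050, 0.31525, 0.08575); det(I−A) = 0.24185.
m_3 = (0.06625 + 0.14050 + 0.31525 + 0.08575) / 0.24185 = 0.60775 / 0.24185 ≈ 2.513.

m_3 = 2.513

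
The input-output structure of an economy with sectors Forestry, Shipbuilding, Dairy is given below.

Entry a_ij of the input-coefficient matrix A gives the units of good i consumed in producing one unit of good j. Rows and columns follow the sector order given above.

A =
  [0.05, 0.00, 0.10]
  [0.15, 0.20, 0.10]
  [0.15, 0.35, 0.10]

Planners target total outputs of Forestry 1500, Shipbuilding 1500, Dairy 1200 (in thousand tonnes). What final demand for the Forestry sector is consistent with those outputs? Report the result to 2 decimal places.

I − A =
  [   0.95     0.00    -0.10]
  [  -0.15     0.80    -0.10]
  [  -0.15    -0.35     0.90]
d = (I − A) x:
  d_F = (+0.95)·1500 + (+0.00)·1500 + (-0.10)·1200 = 1305.00
  d_S = (-0.15)·1500 + (+0.80)·1500 + (-0.10)·1200 = 855.00
  d_D = (-0.15)·1500 + (-0.35)·1500 + (+0.90)·1200 = 330.00

d_F = 1305.00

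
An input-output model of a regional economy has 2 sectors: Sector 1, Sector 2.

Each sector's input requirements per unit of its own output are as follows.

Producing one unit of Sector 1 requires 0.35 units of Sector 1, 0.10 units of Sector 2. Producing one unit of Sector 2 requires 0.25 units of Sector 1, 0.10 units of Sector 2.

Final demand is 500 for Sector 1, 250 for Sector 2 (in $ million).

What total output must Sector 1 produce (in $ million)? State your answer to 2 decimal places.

I − A =
  [   0.65    -0.25]
  [  -0.10     0.90]
det(I−A) = (0.65)(0.90) − (-0.25)(-0.10) = 0.5600
adj(I−A) = [[0.90, 0.25], [0.10, 0.65]]
(I − A)⁻¹ = adj(I−A) / det(I−A) ≈
  [   1.6071     0.4464]
  [   0.1786     1.1607]
x = (I − A)⁻¹ d = adj(I−A)·d / det(I−A), with det(I−A) = 0.5600:
  x_1 = (0.90·500 + 0.25·250) / 0.5600 = 512.50 / 0.5600 ≈ 915.18
  x_2 = (0.10·500 + 0.65·250) / 0.5600 = 212.50 / 0.5600 ≈ 379.46

x_1 = 915.18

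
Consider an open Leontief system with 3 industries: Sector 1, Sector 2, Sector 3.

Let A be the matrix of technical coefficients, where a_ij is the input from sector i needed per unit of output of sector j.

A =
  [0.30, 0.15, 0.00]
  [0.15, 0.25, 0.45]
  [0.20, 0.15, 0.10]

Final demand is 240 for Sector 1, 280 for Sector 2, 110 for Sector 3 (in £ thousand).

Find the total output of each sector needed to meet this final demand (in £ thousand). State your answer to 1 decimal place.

I − A =
  [   0.70    -0.15     0.00]
  [  -0.15     0.75    -0.45]
  [  -0.20    -0.15     0.90]
Cofactors of I−A, C_ij = (−1)^(i+j)·(minor ij) (rows/columns in the sector order above):
  C_11 = (0.75)(0.90) − (-0.45)(-0.15) = 0.6075
  C_12 = −[(-0.15)(0.90) − (-0.45)(-0.20)] = 0.2250
  C_13 = (-0.15)(-0.15) − (0.75)(-0.20) = 0.1725
  C_21 = −[(-0.15)(0.90) − (0.00)(-0.15)] = 0.1350
  C_22 = (0.70)(0.90) − (0.00)(-0.20) = 0.6300
  C_23 = −[(0.70)(-0.15) − (-0.15)(-0.20)] = 0.1350
  C_31 = (-0.15)(-0.45) − (0.00)(0.75) = 0.0675
  C_32 = −[(0.70)(-0.45) − (0.00)(-0.15)] = 0.3150
  C_33 = (0.70)(0.75) − (-0.15)(-0.15) = 0.5025
det(I−A) = Σ_j (I−A)_1j·C_1j = (0.70)(0.6075) + (-0.15)(0.2250) + (0.00)(0.1725) = 0.3915
adj(I−A) = Cᵀ =
  [ 0.6075   0.1350   0.0675]
  [ 0.2250   0.6300   0.3150]
  [ 0.1725   0.1350   0.5025]
(I − A)⁻¹ = adj(I−A) / det(I−A) ≈
  [   1.5517     0.3448     0.1724]
  [   0.5747     1.6092     0.8046]
  [   0.4406     0.3448     1.2835]
x = (I − A)⁻¹ d = adj(I−A)·d / det(I−A), with det(I−A) = 0.3915:
  x_1 = (0.6075·240 + 0.1350·280 + 0.0675·110) / 0.3915 = 191.025 / 0.3915 ≈ 487.9
  x_2 = (0.2250·240 + 0.6300·280 + 0.3150·110) / 0.3915 = 265.05 / 0.3915 ≈ 677.0
  x_3 = (0.1725·240 + 0.1350·280 + 0.5025·110) / 0.3915 = 134.475 / 0.3915 ≈ 343.5

x_1 = 487.9, x_2 = 677.0, x_3 = 343.5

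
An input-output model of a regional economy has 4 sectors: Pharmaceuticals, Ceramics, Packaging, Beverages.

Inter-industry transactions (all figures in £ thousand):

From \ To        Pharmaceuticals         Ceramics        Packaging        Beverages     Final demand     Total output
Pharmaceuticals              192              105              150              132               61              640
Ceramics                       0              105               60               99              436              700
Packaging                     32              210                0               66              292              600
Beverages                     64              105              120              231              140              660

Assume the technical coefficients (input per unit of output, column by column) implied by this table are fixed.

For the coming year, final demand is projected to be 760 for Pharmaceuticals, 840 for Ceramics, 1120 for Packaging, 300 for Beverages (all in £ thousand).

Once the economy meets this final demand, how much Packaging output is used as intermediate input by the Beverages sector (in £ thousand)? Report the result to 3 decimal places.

z_34 = 179.469

Technical coefficients a_ij = z_ij / X_j:
  a_11 = 192/640 = 0.30, a_21 = 0/640 = 0.00, a_31 = 32/640 = 0.05, a_41 = 64/640 = 0.10
  a_12 = 105/700 = 0.15, a_22 = 105/700 = 0.15, a_32 = 210/700 = 0.30, a_42 = 105/700 = 0.15
  a_13 = 150/600 = 0.25, a_23 = 60/600 = 0.10, a_33 = 0/600 = 0.00, a_43 = 120/600 = 0.20
  a_14 = 132/660 = 0.20, a_24 = 99/660 = 0.15, a_34 = 66/660 = 0.10, a_44 = 231/660 = 0.35
I − A =
  [   0.70    -0.15    -0.25    -0.20]
  [   0.00     0.85    -0.10    -0.15]
  [  -0.05    -0.30     1.00    -0.10]
  [  -0.10    -0.15    -0.20     0.65]
Compute the cofactors C_ij = (−1)^(i+j)·(3×3 minor ij) of I−A; the adjugate is their transpose:
adj(I−A) = Cᵀ =
  [ 0.483000   0.189000   0.183750   0.220500]
  [ 0.020750   0.408375   0.068250   0.111125]
  [ 0.039500   0.148875   0.351750   0.100625]
  [ 0.091250   0.169125   0.152250   0.562625]
det(I−A) = Σ_j (I−A)_1j·C_1j = (0.70)(0.483000) + (-0.15)(0.020750) + (-0.25)(0.039500) + (-0.20)(0.091250) = 0.3068625
(I − A)⁻¹ = adj(I−A) / det(I−A) ≈
  [   1.5740     0.6159     0.5988     0.7186]
  [   0.0676     1.3308     0.2224     0.3621]
  [   0.1287     0.4852     1.1463     0.3279]
  [   0.2974     0.5511     0.4962     1.8335]
First solve x = (I − A)⁻¹ d = adj(I−A)·d / det(I−A); in particular x_4 = (0.091250·760 + 0.169125·840 + 0.152250·1120 + 0.562625·300) / 0.3068625 = 550.7225 / 0.3068625 ≈ 1794.68817.
Intermediate flow from 3 to 4: z_34 = a_34 · x_4 = 0.10 × 550.7225 / 0.3068625 = 55.07225 / 0.3068625 ≈ 179.469.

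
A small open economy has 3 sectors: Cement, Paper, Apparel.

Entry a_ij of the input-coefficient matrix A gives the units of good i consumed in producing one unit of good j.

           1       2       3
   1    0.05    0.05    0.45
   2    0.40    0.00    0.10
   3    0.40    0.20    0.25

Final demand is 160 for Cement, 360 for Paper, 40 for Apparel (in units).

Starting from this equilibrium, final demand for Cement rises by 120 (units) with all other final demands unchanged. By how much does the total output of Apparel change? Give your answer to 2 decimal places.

Δx_3 = 125.08

I − A =
  [   0.95    -0.05    -0.45]
  [  -0.40     1.00    -0.10]
  [  -0.40    -0.20     0.75]
Cofactors of I−A, C_ij = (−1)^(i+j)·(minor ij) (rows/columns in the sector order above):
  C_11 = (1.00)(0.75) − (-0.10)(-0.20) = 0.7300
  C_12 = −[(-0.40)(0.75) − (-0.10)(-0.40)] = 0.3400
  C_13 = (-0.40)(-0.20) − (1.00)(-0.40) = 0.4800
  C_21 = −[(-0.05)(0.75) − (-0.45)(-0.20)] = 0.1275
  C_22 = (0.95)(0.75) − (-0.45)(-0.40) = 0.5325
  C_23 = −[(0.95)(-0.20) − (-0.05)(-0.40)] = 0.2100
  C_31 = (-0.05)(-0.10) − (-0.45)(1.00) = 0.4550
  C_32 = −[(0.95)(-0.10) − (-0.45)(-0.40)] = 0.2750
  C_33 = (0.95)(1.00) − (-0.05)(-0.40) = 0.9300
det(I−A) = Σ_j (I−A)_1j·C_1j = (0.95)(0.7300) + (-0.05)(0.3400) + (-0.45)(0.4800) = 0.4605
adj(I−A) = Cᵀ =
  [ 0.7300   0.1275   0.4550]
  [ 0.3400   0.5325   0.2750]
  [ 0.4800   0.2100   0.9300]
(I − A)⁻¹ = adj(I−A) / det(I−A) ≈
  [   1.5852     0.2769     0.9881]
  [   0.7383     1.1564     0.5972]
  [   1.0423     0.4560     2.0195]
Δx = (I − A)⁻¹ Δd with Δd having +120 in the Cement component and 0 elsewhere.
So Δx_3 = L_31 · (+120), where L_31 = adj(I−A)_31 / det(I−A) = 0.4800 / 0.4605.
Δx_3 = 0.4800 × (+120) / 0.4605 = 57.60 / 0.4605 ≈ 125.08.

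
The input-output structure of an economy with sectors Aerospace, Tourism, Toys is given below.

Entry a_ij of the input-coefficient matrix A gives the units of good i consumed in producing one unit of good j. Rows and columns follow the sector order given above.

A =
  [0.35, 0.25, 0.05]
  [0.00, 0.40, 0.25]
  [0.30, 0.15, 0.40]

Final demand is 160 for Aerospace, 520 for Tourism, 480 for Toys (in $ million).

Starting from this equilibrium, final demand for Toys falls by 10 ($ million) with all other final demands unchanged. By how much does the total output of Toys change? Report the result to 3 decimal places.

Δx_3 = -21.443

I − A =
  [   0.65    -0.25    -0.05]
  [   0.00     0.60    -0.25]
  [  -0.30    -0.15     0.60]
Cofactors of I−A, C_ij = (−1)^(i+j)·(minor ij) (rows/columns in the sector order above):
  C_11 = (0.60)(0.60) − (-0.25)(-0.15) = 0.3225
  C_12 = −[(0.00)(0.60) − (-0.25)(-0.30)] = 0.0750
  C_13 = (0.00)(-0.15) − (0.60)(-0.30) = 0.1800
  C_21 = −[(-0.25)(0.60) − (-0.05)(-0.15)] = 0.1575
  C_22 = (0.65)(0.60) − (-0.05)(-0.30) = 0.3750
  C_23 = −[(0.65)(-0.15) − (-0.25)(-0.30)] = 0.1725
  C_31 = (-0.25)(-0.25) − (-0.05)(0.60) = 0.0925
  C_32 = −[(0.65)(-0.25) − (-0.05)(0.00)] = 0.1625
  C_33 = (0.65)(0.60) − (-0.25)(0.00) = 0.3900
det(I−A) = Σ_j (I−A)_1j·C_1j = (0.65)(0.3225) + (-0.25)(0.0750) + (-0.05)(0.1800) = 0.181875
adj(I−A) = Cᵀ =
  [ 0.3225   0.1575   0.0925]
  [ 0.0750   0.3750   0.1625]
  [ 0.1800   0.1725   0.3900]
(I − A)⁻¹ = adj(I−A) / det(I−A) ≈
  [   1.7732     0.8660     0.5086]
  [   0.4124     2.0619     0.8935]
  [   0.9897     0.9485     2.1443]
Δx = (I − A)⁻¹ Δd with Δd having -10 in the Toys component and 0 elsewhere.
So Δx_3 = L_33 · (-10), where L_33 = adj(I−A)_33 / det(I−A) = 0.3900 / 0.181875.
Δx_3 = 0.3900 × (-10) / 0.181875 = -3.90 / 0.181875 ≈ -21.443.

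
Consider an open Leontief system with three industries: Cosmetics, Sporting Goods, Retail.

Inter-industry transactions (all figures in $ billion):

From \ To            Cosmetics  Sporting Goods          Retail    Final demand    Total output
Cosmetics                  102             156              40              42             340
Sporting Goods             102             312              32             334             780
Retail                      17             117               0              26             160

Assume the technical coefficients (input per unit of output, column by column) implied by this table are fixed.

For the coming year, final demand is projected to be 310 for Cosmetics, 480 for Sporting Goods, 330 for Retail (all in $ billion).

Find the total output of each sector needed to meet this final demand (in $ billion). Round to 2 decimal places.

x_1 = 1110.45, x_2 = 1561.82, x_3 = 619.80

Technical coefficients a_ij = z_ij / X_j:
  a_11 = 102/340 = 0.30, a_21 = 102/340 = 0.30, a_31 = 17/340 = 0.05
  a_12 = 156/780 = 0.20, a_22 = 312/780 = 0.40, a_32 = 117/780 = 0.15
  a_13 = 40/160 = 0.25, a_23 = 32/160 = 0.20, a_33 = 0/160 = 0.00
I − A =
  [   0.70    -0.20    -0.25]
  [  -0.30     0.60    -0.20]
  [  -0.05    -0.15     1.00]
Cofactors of I−A, C_ij = (−1)^(i+j)·(minor ij) (rows/columns in the sector order above):
  C_11 = (0.60)(1.00) − (-0.20)(-0.15) = 0.5700
  C_12 = −[(-0.30)(1.00) − (-0.20)(-0.05)] = 0.3100
  C_13 = (-0.30)(-0.15) − (0.60)(-0.05) = 0.0750
  C_21 = −[(-0.20)(1.00) − (-0.25)(-0.15)] = 0.2375
  C_22 = (0.70)(1.00) − (-0.25)(-0.05) = 0.6875
  C_23 = −[(0.70)(-0.15) − (-0.20)(-0.05)] = 0.1150
  C_31 = (-0.20)(-0.20) − (-0.25)(0.60) = 0.1900
  C_32 = −[(0.70)(-0.20) − (-0.25)(-0.30)] = 0.2150
  C_33 = (0.70)(0.60) − (-0.20)(-0.30) = 0.3600
det(I−A) = Σ_j (I−A)_1j·C_1j = (0.70)(0.5700) + (-0.20)(0.3100) + (-0.25)(0.0750) = 0.31825
adj(I−A) = Cᵀ =
  [ 0.5700   0.2375   0.1900]
  [ 0.3100   0.6875   0.2150]
  [ 0.0750   0.1150   0.3600]
(I − A)⁻¹ = adj(I−A) / det(I−A) ≈
  [   1.7910     0.7463     0.5970]
  [   0.9741     2.1603     0.6756]
  [   0.2357     0.3614     1.1312]
x = (I − A)⁻¹ d = adj(I−A)·d / det(I−A), with det(I−A) = 0.31825:
  x_1 = (0.5700·310 + 0.2375·480 + 0.1900·330) / 0.31825 = 353.40 / 0.31825 ≈ 1110.45
  x_2 = (0.3100·310 + 0.6875·480 + 0.2150·330) / 0.31825 = 497.05 / 0.31825 ≈ 1561.82
  x_3 = (0.0750·310 + 0.1150·480 + 0.3600·330) / 0.31825 = 197.25 / 0.31825 ≈ 619.80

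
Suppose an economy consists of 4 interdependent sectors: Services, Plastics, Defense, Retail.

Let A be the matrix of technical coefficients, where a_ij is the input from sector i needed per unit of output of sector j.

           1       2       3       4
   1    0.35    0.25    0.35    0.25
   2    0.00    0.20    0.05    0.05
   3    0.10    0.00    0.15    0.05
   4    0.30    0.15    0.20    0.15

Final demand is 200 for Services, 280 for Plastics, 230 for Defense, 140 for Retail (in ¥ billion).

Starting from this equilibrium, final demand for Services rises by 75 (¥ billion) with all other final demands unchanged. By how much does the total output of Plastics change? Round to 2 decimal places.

I − A =
  [   0.65    -0.25    -0.35    -0.25]
  [   0.00     0.80    -0.05    -0.05]
  [  -0.10     0.00     0.85    -0.05]
  [  -0.30    -0.15    -0.20     0.85]
Compute the cofactors C_ij = (−1)^(i+j)·(3×3 minor ij) of I−A; the adjugate is their transpose:
adj(I−A) = Cᵀ =
  [ 0.563250   0.212625   0.290375   0.195250]
  [ 0.018750   0.359375   0.035625   0.028750]
  [ 0.079250   0.033625   0.373375   0.047250]
  [ 0.220750   0.146375   0.196625   0.412750]
det(I−A) = Σ_j (I−A)_1j·C_1j = (0.65)(0.563250) + (-0.25)(0.018750) + (-0.35)(0.079250) + (-0.25)(0.220750) = 0.2785
(I − A)⁻¹ = adj(I−A) / det(I−A) ≈
  [   2.0224     0.7635     1.0426     0.7011]
  [   0.0673     1.2904     0.1279     0.1032]
  [   0.2846     0.1207     1.3407     0.1697]
  [   0.7926     0.5256     0.7060     1.4820]
Δx = (I − A)⁻¹ Δd with Δd having +75 in the Services component and 0 elsewhere.
So Δx_2 = L_21 · (+75), where L_21 = adj(I−A)_21 / det(I−A) = 0.018750 / 0.2785.
Δx_2 = 0.018750 × (+75) / 0.2785 = 1.40625 / 0.2785 ≈ 5.05.

Δx_2 = 5.05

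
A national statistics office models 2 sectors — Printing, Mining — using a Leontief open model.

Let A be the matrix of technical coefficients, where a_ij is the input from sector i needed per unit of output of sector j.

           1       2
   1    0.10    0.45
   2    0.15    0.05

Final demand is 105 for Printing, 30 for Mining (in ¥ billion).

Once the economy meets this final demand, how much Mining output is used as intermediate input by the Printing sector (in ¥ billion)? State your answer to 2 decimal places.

z_21 = 21.57

I − A =
  [   0.90    -0.45]
  [  -0.15     0.95]
det(I−A) = (0.90)(0.95) − (-0.45)(-0.15) = 0.7875
adj(I−A) = [[0.95, 0.45], [0.15, 0.90]]
(I − A)⁻¹ = adj(I−A) / det(I−A) ≈
  [   1.2063     0.5714]
  [   0.1905     1.1429]
First solve x = (I − A)⁻¹ d = adj(I−A)·d / det(I−A); in particular x_1 = (0.95·105 + 0.45·30) / 0.7875 = 113.25 / 0.7875 ≈ 143.8095.
Intermediate flow from 2 to 1: z_21 = a_21 · x_1 = 0.15 × 113.25 / 0.7875 = 16.9875 / 0.7875 ≈ 21.57.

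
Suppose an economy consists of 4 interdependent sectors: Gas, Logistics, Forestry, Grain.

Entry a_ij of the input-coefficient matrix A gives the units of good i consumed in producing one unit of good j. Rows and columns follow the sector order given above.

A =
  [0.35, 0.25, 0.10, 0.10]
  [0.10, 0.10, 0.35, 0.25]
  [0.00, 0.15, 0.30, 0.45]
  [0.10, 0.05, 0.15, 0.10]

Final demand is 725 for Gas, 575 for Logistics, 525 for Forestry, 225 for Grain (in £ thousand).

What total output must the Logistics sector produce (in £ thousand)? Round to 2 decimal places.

I − A =
  [   0.65    -0.25    -0.10    -0.10]
  [  -0.10     0.90    -0.35    -0.25]
  [   0.00    -0.15     0.70    -0.45]
  [  -0.10    -0.05    -0.15     0.90]
Compute the cofactors C_ij = (−1)^(i+j)·(3×3 minor ij) of I−A; the adjugate is their transpose:
adj(I−A) = Cᵀ =
  [ 0.436750   0.162125   0.183125   0.185125]
  [ 0.089500   0.354125   0.238625   0.227625]
  [ 0.060000   0.112125   0.480125   0.277875]
  [ 0.063500   0.056375   0.113625   0.356375]
det(I−A) = Σ_j (I−A)_1j·C_1j = (0.65)(0.436750) + (-0.25)(0.089500) + (-0.10)(0.060000) + (-0.10)(0.063500) = 0.2491625
(I − A)⁻¹ = adj(I−A) / det(I−A) ≈
  [   1.7529     0.6507     0.7350     0.7430]
  [   0.3592     1.4213     0.9577     0.9136]
  [   0.2408     0.4500     1.9270     1.1152]
  [   0.2549     0.2263     0.4560     1.4303]
x = (I − A)⁻¹ d = adj(I−A)·d / det(I−A), with det(I−A) = 0.2491625:
  x_1 = (0.436750·725 + 0.162125·575 + 0.183125·525 + 0.185125·225) / 0.2491625 = 547.659375 / 0.2491625 ≈ 2198.00
  x_2 = (0.089500·725 + 0.354125·575 + 0.238625·525 + 0.227625·225) / 0.2491625 = 445.003125 / 0.2491625 ≈ 1786.00
  x_3 = (0.060000·725 + 0.112125·575 + 0.480125·525 + 0.277875·225) / 0.2491625 = 422.559375 / 0.2491625 ≈ 1695.92
  x_4 = (0.063500·725 + 0.056375·575 + 0.113625·525 + 0.356375·225) / 0.2491625 = 218.290625 / 0.2491625 ≈ 876.10

x_2 = 1786.00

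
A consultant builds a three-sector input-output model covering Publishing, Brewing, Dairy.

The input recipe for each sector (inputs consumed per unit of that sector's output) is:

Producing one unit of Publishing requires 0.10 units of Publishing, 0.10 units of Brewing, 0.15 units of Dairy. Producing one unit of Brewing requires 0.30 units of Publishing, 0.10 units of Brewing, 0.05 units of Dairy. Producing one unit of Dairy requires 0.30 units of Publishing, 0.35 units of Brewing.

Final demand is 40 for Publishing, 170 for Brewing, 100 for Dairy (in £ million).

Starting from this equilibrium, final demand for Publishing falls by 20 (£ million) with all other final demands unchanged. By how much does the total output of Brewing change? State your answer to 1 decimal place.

Δx_B = -4.3

I − A =
  [   0.90    -0.30    -0.30]
  [  -0.10     0.90    -0.35]
  [  -0.15    -0.05     1.00]
Cofactors of I−A, C_ij = (−1)^(i+j)·(minor ij) (rows/columns in the sector order above):
  C_11 = (0.90)(1.00) − (-0.35)(-0.05) = 0.8825
  C_12 = −[(-0.10)(1.00) − (-0.35)(-0.15)] = 0.1525
  C_13 = (-0.10)(-0.05) − (0.90)(-0.15) = 0.1400
  C_21 = −[(-0.30)(1.00) − (-0.30)(-0.05)] = 0.3150
  C_22 = (0.90)(1.00) − (-0.30)(-0.15) = 0.8550
  C_23 = −[(0.90)(-0.05) − (-0.30)(-0.15)] = 0.0900
  C_31 = (-0.30)(-0.35) − (-0.30)(0.90) = 0.3750
  C_32 = −[(0.90)(-0.35) − (-0.30)(-0.10)] = 0.3450
  C_33 = (0.90)(0.90) − (-0.30)(-0.10) = 0.7800
det(I−A) = Σ_j (I−A)_1j·C_1j = (0.90)(0.8825) + (-0.30)(0.1525) + (-0.30)(0.1400) = 0.7065
adj(I−A) = Cᵀ =
  [ 0.8825   0.3150   0.3750]
  [ 0.1525   0.8550   0.3450]
  [ 0.1400   0.0900   0.7800]
(I − A)⁻¹ = adj(I−A) / det(I−A) ≈
  [   1.2491     0.4459     0.5308]
  [   0.2159     1.2102     0.4883]
  [   0.1982     0.1274     1.1040]
Δx = (I − A)⁻¹ Δd with Δd having -20 in the Publishing component and 0 elsewhere.
So Δx_B = L_BP · (-20), where L_BP = adj(I−A)_BP / det(I−A) = 0.1525 / 0.7065.
Δx_B = 0.1525 × (-20) / 0.7065 = -3.05 / 0.7065 ≈ -4.3.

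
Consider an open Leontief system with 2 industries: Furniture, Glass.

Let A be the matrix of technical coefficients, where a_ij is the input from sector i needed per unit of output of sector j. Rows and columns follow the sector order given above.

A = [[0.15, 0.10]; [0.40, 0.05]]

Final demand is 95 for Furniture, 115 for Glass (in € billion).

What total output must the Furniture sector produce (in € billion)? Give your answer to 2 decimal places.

I − A =
  [   0.85    -0.10]
  [  -0.40     0.95]
det(I−A) = (0.85)(0.95) − (-0.10)(-0.40) = 0.7675
adj(I−A) = [[0.95, 0.10], [0.40, 0.85]]
(I − A)⁻¹ = adj(I−A) / det(I−A) ≈
  [   1.2378     0.1303]
  [   0.5212     1.1075]
x = (I − A)⁻¹ d = adj(I−A)·d / det(I−A), with det(I−A) = 0.7675:
  x_1 = (0.95·95 + 0.10·115) / 0.7675 = 101.75 / 0.7675 ≈ 132.57
  x_2 = (0.40·95 + 0.85·115) / 0.7675 = 135.75 / 0.7675 ≈ 176.87

x_1 = 132.57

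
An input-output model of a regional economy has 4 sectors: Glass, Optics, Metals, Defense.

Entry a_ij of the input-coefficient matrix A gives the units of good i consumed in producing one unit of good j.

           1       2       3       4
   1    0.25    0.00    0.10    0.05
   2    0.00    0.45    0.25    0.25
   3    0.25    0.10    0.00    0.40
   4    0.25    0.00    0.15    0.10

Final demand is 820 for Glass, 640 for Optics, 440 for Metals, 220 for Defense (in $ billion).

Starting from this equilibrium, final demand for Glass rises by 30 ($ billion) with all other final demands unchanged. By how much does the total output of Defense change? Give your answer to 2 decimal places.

I − A =
  [   0.75     0.00    -0.10    -0.05]
  [   0.00     0.55    -0.25    -0.25]
  [  -0.25    -0.10     1.00    -0.40]
  [  -0.25     0.00    -0.15     0.90]
Compute the cofactors C_ij = (−1)^(i+j)·(3×3 minor ij) of I−A; the adjugate is their transpose:
adj(I−A) = Cᵀ =
  [ 0.435750   0.009750   0.053625   0.050750]
  [ 0.153125   0.583125   0.200000   0.259375]
  [ 0.185000   0.066250   0.364375   0.190625]
  [ 0.151875   0.013750   0.075625   0.380000]
det(I−A) = Σ_j (I−A)_1j·C_1j = (0.75)(0.435750) + (0.00)(0.153125) + (-0.10)(0.185000) + (-0.05)(0.151875) = 0.30071875
(I − A)⁻¹ = adj(I−A) / det(I−A) ≈
  [   1.4490     0.0324     0.1783     0.1688]
  [   0.5092     1.9391     0.6651     0.8625]
  [   0.6152     0.2203     1.2117     0.6339]
  [   0.5050     0.0457     0.2515     1.2636]
Δx = (I − A)⁻¹ Δd with Δd having +30 in the Glass component and 0 elsewhere.
So Δx_4 = L_41 · (+30), where L_41 = adj(I−A)_41 / det(I−A) = 0.151875 / 0.30071875.
Δx_4 = 0.151875 × (+30) / 0.30071875 = 4.55625 / 0.30071875 ≈ 15.15.

Δx_4 = 15.15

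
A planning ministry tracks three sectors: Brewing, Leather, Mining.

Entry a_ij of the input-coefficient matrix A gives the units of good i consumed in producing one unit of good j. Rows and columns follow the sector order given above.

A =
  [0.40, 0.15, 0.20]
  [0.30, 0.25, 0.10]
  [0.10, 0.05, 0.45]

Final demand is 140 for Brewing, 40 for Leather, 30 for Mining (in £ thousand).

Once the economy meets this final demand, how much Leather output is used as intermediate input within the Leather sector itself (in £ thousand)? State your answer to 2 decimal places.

I − A =
  [   0.60    -0.15    -0.20]
  [  -0.30     0.75    -0.10]
  [  -0.10    -0.05     0.55]
Cofactors of I−A, C_ij = (−1)^(i+j)·(minor ij) (rows/columns in the sector order above):
  C_11 = (0.75)(0.55) − (-0.10)(-0.05) = 0.4075
  C_12 = −[(-0.30)(0.55) − (-0.10)(-0.10)] = 0.1750
  C_13 = (-0.30)(-0.05) − (0.75)(-0.10) = 0.0900
  C_21 = −[(-0.15)(0.55) − (-0.20)(-0.05)] = 0.0925
  C_22 = (0.60)(0.55) − (-0.20)(-0.10) = 0.3100
  C_23 = −[(0.60)(-0.05) − (-0.15)(-0.10)] = 0.0450
  C_31 = (-0.15)(-0.10) − (-0.20)(0.75) = 0.1650
  C_32 = −[(0.60)(-0.10) − (-0.20)(-0.30)] = 0.1200
  C_33 = (0.60)(0.75) − (-0.15)(-0.30) = 0.4050
det(I−A) = Σ_j (I−A)_1j·C_1j = (0.60)(0.4075) + (-0.15)(0.1750) + (-0.20)(0.0900) = 0.20025
adj(I−A) = Cᵀ =
  [ 0.4075   0.0925   0.1650]
  [ 0.1750   0.3100   0.1200]
  [ 0.0900   0.0450   0.4050]
(I − A)⁻¹ = adj(I−A) / det(I−A) ≈
  [   2.0350     0.4619     0.8240]
  [   0.8739     1.5481     0.5993]
  [   0.4494     0.2247     2.0225]
First solve x = (I − A)⁻¹ d = adj(I−A)·d / det(I−A); in particular x_2 = (0.1750·140 + 0.3100·40 + 0.1200·30) / 0.20025 = 40.50 / 0.20025 ≈ 202.2472.
Intermediate flow from 2 to 2: z_22 = a_22 · x_2 = 0.25 × 40.50 / 0.20025 = 10.125 / 0.20025 ≈ 50.56.

z_22 = 50.56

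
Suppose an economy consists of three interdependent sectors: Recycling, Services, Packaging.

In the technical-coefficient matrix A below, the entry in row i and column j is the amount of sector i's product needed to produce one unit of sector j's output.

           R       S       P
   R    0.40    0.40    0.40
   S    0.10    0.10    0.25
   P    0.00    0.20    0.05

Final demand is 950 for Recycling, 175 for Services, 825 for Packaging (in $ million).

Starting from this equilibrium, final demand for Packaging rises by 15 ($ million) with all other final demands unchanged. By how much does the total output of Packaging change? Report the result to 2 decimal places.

I − A =
  [   0.60    -0.40    -0.40]
  [  -0.10     0.90    -0.25]
  [   0.00    -0.20     0.95]
Cofactors of I−A, C_ij = (−1)^(i+j)·(minor ij) (rows/columns in the sector order above):
  C_11 = (0.90)(0.95) − (-0.25)(-0.20) = 0.8050
  C_12 = −[(-0.10)(0.95) − (-0.25)(0.00)] = 0.0950
  C_13 = (-0.10)(-0.20) − (0.90)(0.00) = 0.0200
  C_21 = −[(-0.40)(0.95) − (-0.40)(-0.20)] = 0.4600
  C_22 = (0.60)(0.95) − (-0.40)(0.00) = 0.5700
  C_23 = −[(0.60)(-0.20) − (-0.40)(0.00)] = 0.1200
  C_31 = (-0.40)(-0.25) − (-0.40)(0.90) = 0.4600
  C_32 = −[(0.60)(-0.25) − (-0.40)(-0.10)] = 0.1900
  C_33 = (0.60)(0.90) − (-0.40)(-0.10) = 0.5000
det(I−A) = Σ_j (I−A)_1j·C_1j = (0.60)(0.8050) + (-0.40)(0.0950) + (-0.40)(0.0200) = 0.4370
adj(I−A) = Cᵀ =
  [ 0.8050   0.4600   0.4600]
  [ 0.0950   0.5700   0.1900]
  [ 0.0200   0.1200   0.5000]
(I − A)⁻¹ = adj(I−A) / det(I−A) ≈
  [   1.8421     1.0526     1.0526]
  [   0.2174     1.3043     0.4348]
  [   0.0458     0.2746     1.1442]
Δx = (I − A)⁻¹ Δd with Δd having +15 in the Packaging component and 0 elsewhere.
So Δx_P = L_PP · (+15), where L_PP = adj(I−A)_PP / det(I−A) = 0.5000 / 0.4370.
Δx_P = 0.5000 × (+15) / 0.4370 = 7.50 / 0.4370 ≈ 17.16.

Δx_P = 17.16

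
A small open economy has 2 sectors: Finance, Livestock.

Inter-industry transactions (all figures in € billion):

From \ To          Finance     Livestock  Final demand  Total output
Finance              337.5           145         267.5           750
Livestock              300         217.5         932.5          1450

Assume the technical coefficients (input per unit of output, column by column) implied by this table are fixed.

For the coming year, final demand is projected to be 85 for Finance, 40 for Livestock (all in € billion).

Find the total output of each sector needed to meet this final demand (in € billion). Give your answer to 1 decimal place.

x_F = 178.4, x_L = 131.0

Technical coefficients a_ij = z_ij / X_j:
  a_FF = 337.5/750 = 0.45, a_LF = 300/750 = 0.40
  a_FL = 145/1450 = 0.10, a_LL = 217.5/1450 = 0.15
I − A =
  [   0.55    -0.10]
  [  -0.40     0.85]
det(I−A) = (0.55)(0.85) − (-0.10)(-0.40) = 0.4275
adj(I−A) = [[0.85, 0.10], [0.40, 0.55]]
(I − A)⁻¹ = adj(I−A) / det(I−A) ≈
  [   1.9883     0.2339]
  [   0.9357     1.2865]
x = (I − A)⁻¹ d = adj(I−A)·d / det(I−A), with det(I−A) = 0.4275:
  x_F = (0.85·85 + 0.10·40) / 0.4275 = 76.25 / 0.4275 ≈ 178.4
  x_L = (0.40·85 + 0.55·40) / 0.4275 = 56.00 / 0.4275 ≈ 131.0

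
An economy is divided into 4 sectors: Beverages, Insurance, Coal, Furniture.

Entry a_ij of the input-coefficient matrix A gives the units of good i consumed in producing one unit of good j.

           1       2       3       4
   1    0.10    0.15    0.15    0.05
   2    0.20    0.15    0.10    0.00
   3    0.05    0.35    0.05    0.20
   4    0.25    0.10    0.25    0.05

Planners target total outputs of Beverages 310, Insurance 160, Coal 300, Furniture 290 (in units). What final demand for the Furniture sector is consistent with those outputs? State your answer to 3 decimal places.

I − A =
  [   0.90    -0.15    -0.15    -0.05]
  [  -0.20     0.85    -0.10     0.00]
  [  -0.05    -0.35     0.95    -0.20]
  [  -0.25    -0.10    -0.25     0.95]
d = (I − A) x:
  d_1 = (+0.90)·310 + (-0.15)·160 + (-0.15)·300 + (-0.05)·290 = 195.500
  d_2 = (-0.20)·310 + (+0.85)·160 + (-0.10)·300 + (+0.00)·290 = 44.000
  d_3 = (-0.05)·310 + (-0.35)·160 + (+0.95)·300 + (-0.20)·290 = 155.500
  d_4 = (-0.25)·310 + (-0.10)·160 + (-0.25)·300 + (+0.95)·290 = 107.000

d_4 = 107.000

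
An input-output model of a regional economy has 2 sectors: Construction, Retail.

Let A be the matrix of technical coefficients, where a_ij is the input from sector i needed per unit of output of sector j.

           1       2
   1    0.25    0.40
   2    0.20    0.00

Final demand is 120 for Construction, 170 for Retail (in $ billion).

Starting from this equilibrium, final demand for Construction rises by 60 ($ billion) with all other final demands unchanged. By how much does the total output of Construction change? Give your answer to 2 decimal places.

I − A =
  [   0.75    -0.40]
  [  -0.20     1.00]
det(I−A) = (0.75)(1.00) − (-0.40)(-0.20) = 0.6700
adj(I−A) = [[1.00, 0.40], [0.20, 0.75]]
(I − A)⁻¹ = adj(I−A) / det(I−A) ≈
  [   1.4925     0.5970]
  [   0.2985     1.1194]
Δx = (I − A)⁻¹ Δd with Δd having +60 in the Construction component and 0 elsewhere.
So Δx_1 = L_11 · (+60), where L_11 = adj(I−A)_11 / det(I−A) = 1.00 / 0.6700.
Δx_1 = 1.00 × (+60) / 0.6700 = 60.00 / 0.6700 ≈ 89.55.

Δx_1 = 89.55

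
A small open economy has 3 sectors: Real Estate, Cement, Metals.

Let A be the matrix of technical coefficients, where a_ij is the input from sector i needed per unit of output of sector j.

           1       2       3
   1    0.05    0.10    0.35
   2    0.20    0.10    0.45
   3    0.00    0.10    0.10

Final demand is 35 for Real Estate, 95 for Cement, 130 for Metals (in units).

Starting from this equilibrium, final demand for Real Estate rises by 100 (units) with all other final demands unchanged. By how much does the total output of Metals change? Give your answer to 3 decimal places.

Δx_3 = 2.850

I − A =
  [   0.95    -0.10    -0.35]
  [  -0.20     0.90    -0.45]
  [   0.00    -0.10     0.90]
Cofactors of I−A, C_ij = (−1)^(i+j)·(minor ij) (rows/columns in the sector order above):
  C_11 = (0.90)(0.90) − (-0.45)(-0.10) = 0.7650
  C_12 = −[(-0.20)(0.90) − (-0.45)(0.00)] = 0.1800
  C_13 = (-0.20)(-0.10) − (0.90)(0.00) = 0.0200
  C_21 = −[(-0.10)(0.90) − (-0.35)(-0.10)] = 0.1250
  C_22 = (0.95)(0.90) − (-0.35)(0.00) = 0.8550
  C_23 = −[(0.95)(-0.10) − (-0.10)(0.00)] = 0.0950
  C_31 = (-0.10)(-0.45) − (-0.35)(0.90) = 0.3600
  C_32 = −[(0.95)(-0.45) − (-0.35)(-0.20)] = 0.4975
  C_33 = (0.95)(0.90) − (-0.10)(-0.20) = 0.8350
det(I−A) = Σ_j (I−A)_1j·C_1j = (0.95)(0.7650) + (-0.10)(0.1800) + (-0.35)(0.0200) = 0.70175
adj(I−A) = Cᵀ =
  [ 0.7650   0.1250   0.3600]
  [ 0.1800   0.8550   0.4975]
  [ 0.0200   0.0950   0.8350]
(I − A)⁻¹ = adj(I−A) / det(I−A) ≈
  [   1.0901     0.1781     0.5130]
  [   0.2565     1.2184     0.7089]
  [   0.0285     0.1354     1.1899]
Δx = (I − A)⁻¹ Δd with Δd having +100 in the Real Estate component and 0 elsewhere.
So Δx_3 = L_31 · (+100), where L_31 = adj(I−A)_31 / det(I−A) = 0.0200 / 0.70175.
Δx_3 = 0.0200 × (+100) / 0.70175 = 2.00 / 0.70175 ≈ 2.850.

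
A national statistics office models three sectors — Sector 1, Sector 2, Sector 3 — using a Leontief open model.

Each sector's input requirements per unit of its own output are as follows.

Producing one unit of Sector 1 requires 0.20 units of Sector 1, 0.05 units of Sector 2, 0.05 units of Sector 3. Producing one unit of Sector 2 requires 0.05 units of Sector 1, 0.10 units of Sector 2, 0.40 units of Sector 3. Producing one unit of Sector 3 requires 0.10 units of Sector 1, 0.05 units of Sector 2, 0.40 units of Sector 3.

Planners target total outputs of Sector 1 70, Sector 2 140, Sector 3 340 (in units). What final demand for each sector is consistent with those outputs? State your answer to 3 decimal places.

I − A =
  [   0.80    -0.05    -0.10]
  [  -0.05     0.90    -0.05]
  [  -0.05    -0.40     0.60]
d = (I − A) x:
  d_1 = (+0.80)·70 + (-0.05)·140 + (-0.10)·340 = 15.000
  d_2 = (-0.05)·70 + (+0.90)·140 + (-0.05)·340 = 105.500
  d_3 = (-0.05)·70 + (-0.40)·140 + (+0.60)·340 = 144.500

d_1 = 15.000, d_2 = 105.500, d_3 = 144.500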